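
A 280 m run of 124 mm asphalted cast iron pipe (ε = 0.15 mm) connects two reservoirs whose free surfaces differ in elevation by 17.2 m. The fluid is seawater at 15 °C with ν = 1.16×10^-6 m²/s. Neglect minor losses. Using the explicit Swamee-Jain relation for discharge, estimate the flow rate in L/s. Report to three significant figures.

Q ≈ 31.9 L/s

Swamee-Jain (Type II): Q = -0.965·√(gD⁵h_f/L)·ln[ε/(3.7D) + √(3.17ν²L/(gD³h_f))]
√(gD⁵h_f/L) = √(9.81·0.124⁵·17.2/280) = 0.004203
ε/(3.7D) = 3.27×10^-4; √(3.17ν²L/(gD³h_f)) = 6.09×10^-5
Q = -0.965·0.004203·ln(3.879×10^-4) = 0.03186 m³/s
Check: V = 2.64 m/s, Re = 2.82×10^5, f = 0.02163, h_f = 17.3 m ≈ 17.2 m ✓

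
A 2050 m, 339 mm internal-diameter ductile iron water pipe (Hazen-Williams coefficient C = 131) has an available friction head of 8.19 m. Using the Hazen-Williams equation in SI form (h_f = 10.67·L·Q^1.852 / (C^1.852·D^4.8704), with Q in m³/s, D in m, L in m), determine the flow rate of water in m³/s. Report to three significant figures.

Rearranging: Q = [h_f·C^1.852·D^4.8704 / (10.67·L)]^(1/1.852)
Q = [8.19·131^1.852·0.339^4.8704 / (10.67·2050)]^0.540 = 0.1075 m³/s

Q ≈ 0.108 m³/s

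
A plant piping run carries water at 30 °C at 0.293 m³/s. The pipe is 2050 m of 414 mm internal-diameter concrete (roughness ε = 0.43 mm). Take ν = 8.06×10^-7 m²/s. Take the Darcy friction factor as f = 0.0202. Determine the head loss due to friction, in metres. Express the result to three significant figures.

h_f ≈ 24.2 m

V = 4Q/(πD²) = 4·0.293/(π·0.414²) = 2.177 m/s
h_f = f(L/D)V²/(2g) = 0.02020·(2050/0.414)·2.177²/(2·9.81) = 24.15 m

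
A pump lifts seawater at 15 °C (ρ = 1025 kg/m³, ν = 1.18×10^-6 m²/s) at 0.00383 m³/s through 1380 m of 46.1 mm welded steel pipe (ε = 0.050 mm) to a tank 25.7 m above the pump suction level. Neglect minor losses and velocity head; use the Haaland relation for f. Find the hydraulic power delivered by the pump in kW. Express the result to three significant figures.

P_hyd ≈ 7.94 kW

V = 4Q/(πD²) = 2.295 m/s; Re = 8.96×10^4; ε/D = 0.00108; f = 0.02247
h_f = f(L/D)V²/2g = 180.5 m
Total head H = z + h_f = 25.7 + 180.5 = 206.2 m
P_hyd = ρgQH = 1025·9.81·0.00383·206.2 = 7.942 kW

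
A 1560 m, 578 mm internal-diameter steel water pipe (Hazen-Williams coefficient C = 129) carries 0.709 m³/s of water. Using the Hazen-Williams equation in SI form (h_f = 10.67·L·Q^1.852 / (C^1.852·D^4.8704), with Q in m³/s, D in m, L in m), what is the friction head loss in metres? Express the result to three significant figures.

h_f = 10.67·1560·0.709^1.852 / (129^1.852·0.578^4.8704) = 15.68 m

h_f ≈ 15.7 m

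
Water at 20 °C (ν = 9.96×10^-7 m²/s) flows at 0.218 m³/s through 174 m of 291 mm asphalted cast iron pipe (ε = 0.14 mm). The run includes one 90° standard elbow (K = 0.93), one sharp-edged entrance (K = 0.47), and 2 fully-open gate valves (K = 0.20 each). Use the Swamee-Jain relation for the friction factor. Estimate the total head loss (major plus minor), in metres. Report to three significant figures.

V = 4Q/(πD²) = 3.278 m/s; V²/2g = 0.5476 m
Re = 9.58×10^5, ε/D = 4.81×10^-4 → f = 0.01719 (Swamee-Jain)
Major: h_f = f(L/D)·V²/2g = 0.01719·597.9·0.5476 = 5.630 m
Minor: ΣK = 1.80; h_m = ΣK·V²/2g = 0.9857 m
Total H_L = 5.630 + 0.9857 = 6.616 m

H_L ≈ 6.62 m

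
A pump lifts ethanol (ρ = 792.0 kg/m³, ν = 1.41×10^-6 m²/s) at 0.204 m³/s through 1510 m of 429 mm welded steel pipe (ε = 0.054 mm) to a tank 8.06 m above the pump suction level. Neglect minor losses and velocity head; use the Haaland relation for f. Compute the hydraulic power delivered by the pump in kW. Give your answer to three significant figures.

V = 4Q/(πD²) = 1.411 m/s; Re = 4.29×10^5; ε/D = 1.26×10^-4; f = 0.01479
h_f = f(L/D)V²/2g = 5.285 m
Total head H = z + h_f = 8.06 + 5.285 = 13.35 m
P_hyd = ρgQH = 792.0·9.81·0.204·13.35 = 21.15 kW

P_hyd ≈ 21.2 kW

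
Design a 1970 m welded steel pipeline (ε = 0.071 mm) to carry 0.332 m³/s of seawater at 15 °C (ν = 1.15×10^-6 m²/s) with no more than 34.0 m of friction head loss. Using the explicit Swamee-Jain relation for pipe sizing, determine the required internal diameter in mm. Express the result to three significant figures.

Swamee-Jain (Type III): D = 0.66·[ε^1.25·(LQ²/(gh_f))^4.75 + ν·Q^9.4·(L/(gh_f))^5.2]^0.04
LQ²/(gh_f) = 0.6510; L/(gh_f) = 5.906
Term 1 = ε^1.25·(…)^4.75 = 8.48×10^-7; Term 2 = ν·Q^9.4·(…)^5.2 = 3.72×10^-7
D = 0.66·(8.48×10^-7 + 3.72×10^-7)^0.04 = 0.3828 m = 383 mm
Check: V = 2.88 m/s, Re = 9.60×10^5, f = 0.01464, h_f = 32.0 m ≈ 34.0 m ✓

D ≈ 383 mm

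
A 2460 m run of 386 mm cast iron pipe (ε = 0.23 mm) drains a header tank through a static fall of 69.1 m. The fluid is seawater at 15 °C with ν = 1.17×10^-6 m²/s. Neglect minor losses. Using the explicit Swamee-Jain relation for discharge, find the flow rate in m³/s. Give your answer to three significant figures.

Q ≈ 0.405 m³/s

Swamee-Jain (Type II): Q = -0.965·√(gD⁵h_f/L)·ln[ε/(3.7D) + √(3.17ν²L/(gD³h_f))]
√(gD⁵h_f/L) = √(9.81·0.386⁵·69.1/2460) = 0.04859
ε/(3.7D) = 1.61×10^-4; √(3.17ν²L/(gD³h_f)) = 1.65×10^-5
Q = -0.965·0.04859·ln(1.776×10^-4) = 0.4050 m³/s
Check: V = 3.46 m/s, Re = 1.14×10^6, f = 0.01786, h_f = 69.5 m ≈ 69.1 m ✓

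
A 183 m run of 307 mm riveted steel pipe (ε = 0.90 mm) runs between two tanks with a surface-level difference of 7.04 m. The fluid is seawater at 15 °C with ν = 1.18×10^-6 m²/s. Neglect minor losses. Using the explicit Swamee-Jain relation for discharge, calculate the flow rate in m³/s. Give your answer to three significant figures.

Swamee-Jain (Type II): Q = -0.965·√(gD⁵h_f/L)·ln[ε/(3.7D) + √(3.17ν²L/(gD³h_f))]
√(gD⁵h_f/L) = √(9.81·0.307⁵·7.04/183) = 0.03208
ε/(3.7D) = 7.92×10^-4; √(3.17ν²L/(gD³h_f)) = 2.01×10^-5
Q = -0.965·0.03208·ln(8.124×10^-4) = 0.2203 m³/s
Check: V = 2.98 m/s, Re = 7.74×10^5, f = 0.02626, h_f = 7.06 m ≈ 7.04 m ✓

Q ≈ 0.220 m³/s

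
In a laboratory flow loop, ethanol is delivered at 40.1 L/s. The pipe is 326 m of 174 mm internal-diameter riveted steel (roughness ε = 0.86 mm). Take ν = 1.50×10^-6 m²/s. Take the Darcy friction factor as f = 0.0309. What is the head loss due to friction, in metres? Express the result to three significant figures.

V = 4Q/(πD²) = 4·0.0401/(π·0.174²) = 1.686 m/s
h_f = f(L/D)V²/(2g) = 0.03090·(326/0.174)·1.686²/(2·9.81) = 8.392 m

h_f ≈ 8.39 m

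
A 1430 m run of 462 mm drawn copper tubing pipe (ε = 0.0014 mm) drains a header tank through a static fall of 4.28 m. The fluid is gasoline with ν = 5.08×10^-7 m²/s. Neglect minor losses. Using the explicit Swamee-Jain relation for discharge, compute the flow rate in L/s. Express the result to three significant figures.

Q ≈ 263 L/s

Swamee-Jain (Type II): Q = -0.965·√(gD⁵h_f/L)·ln[ε/(3.7D) + √(3.17ν²L/(gD³h_f))]
√(gD⁵h_f/L) = √(9.81·0.462⁵·4.28/1430) = 0.02486
ε/(3.7D) = 8.19×10^-7; √(3.17ν²L/(gD³h_f)) = 1.68×10^-5
Q = -0.965·0.02486·ln(1.763×10^-5) = 0.2626 m³/s
Check: V = 1.57 m/s, Re = 1.42×10^6, f = 0.01104, h_f = 4.27 m ≈ 4.28 m ✓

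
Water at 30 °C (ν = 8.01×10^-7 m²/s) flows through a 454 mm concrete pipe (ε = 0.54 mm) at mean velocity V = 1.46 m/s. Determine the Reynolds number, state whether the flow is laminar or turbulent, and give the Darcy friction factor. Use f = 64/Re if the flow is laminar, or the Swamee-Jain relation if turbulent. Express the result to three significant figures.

Re = VD/ν = 1.460·0.454/8.01×10^-7 = 8.28×10^5
Re > 4000 → turbulent; ε/D = 0.00119
Swamee-Jain: f = 0.02091

Re ≈ 8.28×10^5; turbulent; f ≈ 0.0209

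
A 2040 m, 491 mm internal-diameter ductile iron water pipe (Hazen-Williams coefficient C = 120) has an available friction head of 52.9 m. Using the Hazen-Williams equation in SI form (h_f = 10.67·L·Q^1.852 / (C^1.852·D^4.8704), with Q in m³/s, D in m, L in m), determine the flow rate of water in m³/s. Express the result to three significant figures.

Q ≈ 0.716 m³/s

Rearranging: Q = [h_f·C^1.852·D^4.8704 / (10.67·L)]^(1/1.852)
Q = [52.9·120^1.852·0.491^4.8704 / (10.67·2040)]^0.540 = 0.7164 m³/s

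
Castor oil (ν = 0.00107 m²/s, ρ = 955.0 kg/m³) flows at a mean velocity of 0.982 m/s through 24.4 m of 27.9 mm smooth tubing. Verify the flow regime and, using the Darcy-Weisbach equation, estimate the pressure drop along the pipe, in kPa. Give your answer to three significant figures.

Re = VD/ν = 0.982·0.02790/0.00107 = 25.6 → laminar (Re < 2300)
f = 64/Re = 2.499
h_f = f(L/D)V²/(2g) = 2.499·(24.4/0.02790)·0.982²/(2·9.81) = 107.4 m
Δp = ρg·h_f = 955.0·9.81·107.4 = 1007 kPa

Δp ≈ 1010 kPa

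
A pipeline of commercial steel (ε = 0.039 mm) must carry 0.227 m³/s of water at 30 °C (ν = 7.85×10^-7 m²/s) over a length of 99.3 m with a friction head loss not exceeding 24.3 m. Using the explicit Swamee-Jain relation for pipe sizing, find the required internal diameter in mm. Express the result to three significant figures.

D ≈ 193 mm

Swamee-Jain (Type III): D = 0.66·[ε^1.25·(LQ²/(gh_f))^4.75 + ν·Q^9.4·(L/(gh_f))^5.2]^0.04
LQ²/(gh_f) = 0.02146; L/(gh_f) = 0.4166
Term 1 = ε^1.25·(…)^4.75 = 3.67×10^-14; Term 2 = ν·Q^9.4·(…)^5.2 = 7.31×10^-15
D = 0.66·(3.67×10^-14 + 7.31×10^-15)^0.04 = 0.1929 m = 193 mm
Check: V = 7.77 m/s, Re = 1.91×10^6, f = 0.01437, h_f = 22.8 m ≈ 24.3 m ✓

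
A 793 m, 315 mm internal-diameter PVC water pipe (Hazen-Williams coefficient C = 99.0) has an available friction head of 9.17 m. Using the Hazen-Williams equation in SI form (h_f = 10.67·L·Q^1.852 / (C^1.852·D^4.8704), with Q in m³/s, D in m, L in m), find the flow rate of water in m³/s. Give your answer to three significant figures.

Rearranging: Q = [h_f·C^1.852·D^4.8704 / (10.67·L)]^(1/1.852)
Q = [9.17·99.0^1.852·0.315^4.8704 / (10.67·793)]^0.540 = 0.1189 m³/s

Q ≈ 0.119 m³/s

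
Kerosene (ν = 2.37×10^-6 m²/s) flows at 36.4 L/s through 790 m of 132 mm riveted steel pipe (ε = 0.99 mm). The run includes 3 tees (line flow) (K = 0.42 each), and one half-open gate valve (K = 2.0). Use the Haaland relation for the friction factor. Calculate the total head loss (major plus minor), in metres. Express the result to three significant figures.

V = 4Q/(πD²) = 2.660 m/s; V²/2g = 0.3606 m
Re = 1.48×10^5, ε/D = 0.00750 → f = 0.03499 (Haaland)
Major: h_f = f(L/D)·V²/2g = 0.03499·5985·0.3606 = 75.51 m
Minor: ΣK = 3.26; h_m = ΣK·V²/2g = 1.176 m
Total H_L = 75.51 + 1.176 = 76.68 m

H_L ≈ 76.7 m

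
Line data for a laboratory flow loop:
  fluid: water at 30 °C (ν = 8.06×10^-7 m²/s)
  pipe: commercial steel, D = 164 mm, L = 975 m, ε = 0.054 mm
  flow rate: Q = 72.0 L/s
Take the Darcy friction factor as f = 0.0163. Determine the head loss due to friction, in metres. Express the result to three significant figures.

V = 4Q/(πD²) = 4·0.0720/(π·0.164²) = 3.408 m/s
h_f = f(L/D)V²/(2g) = 0.01630·(975/0.164)·3.408²/(2·9.81) = 57.38 m

h_f ≈ 57.4 m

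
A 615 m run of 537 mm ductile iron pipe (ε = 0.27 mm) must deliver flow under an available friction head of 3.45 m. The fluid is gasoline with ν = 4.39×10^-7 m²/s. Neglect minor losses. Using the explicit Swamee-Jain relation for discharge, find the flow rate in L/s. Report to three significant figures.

Q ≈ 423 L/s

Swamee-Jain (Type II): Q = -0.965·√(gD⁵h_f/L)·ln[ε/(3.7D) + √(3.17ν²L/(gD³h_f))]
√(gD⁵h_f/L) = √(9.81·0.537⁵·3.45/615) = 0.04957
ε/(3.7D) = 1.36×10^-4; √(3.17ν²L/(gD³h_f)) = 8.47×10^-6
Q = -0.965·0.04957·ln(1.444×10^-4) = 0.4230 m³/s
Check: V = 1.87 m/s, Re = 2.28×10^6, f = 0.01701, h_f = 3.46 m ≈ 3.45 m ✓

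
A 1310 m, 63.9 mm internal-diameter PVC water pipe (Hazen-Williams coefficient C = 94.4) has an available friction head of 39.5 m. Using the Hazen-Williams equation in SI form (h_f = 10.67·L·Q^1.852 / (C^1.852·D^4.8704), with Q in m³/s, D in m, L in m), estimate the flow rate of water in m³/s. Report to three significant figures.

Q ≈ 0.00287 m³/s

Rearranging: Q = [h_f·C^1.852·D^4.8704 / (10.67·L)]^(1/1.852)
Q = [39.5·94.4^1.852·0.0639^4.8704 / (10.67·1310)]^0.540 = 0.002867 m³/s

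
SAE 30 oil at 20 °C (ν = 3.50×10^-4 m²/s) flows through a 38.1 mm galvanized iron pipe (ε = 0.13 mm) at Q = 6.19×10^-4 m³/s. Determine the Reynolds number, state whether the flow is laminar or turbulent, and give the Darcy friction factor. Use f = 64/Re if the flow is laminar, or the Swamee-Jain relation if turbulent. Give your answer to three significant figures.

Re ≈ 59.1; laminar; f = 64/Re ≈ 1.08

V = 4Q/(πD²) = 0.5429 m/s
Re = VD/ν = 0.5429·0.0381/3.50×10^-4 = 59.1
Re < 2300 → laminar → f = 64/Re = 1.083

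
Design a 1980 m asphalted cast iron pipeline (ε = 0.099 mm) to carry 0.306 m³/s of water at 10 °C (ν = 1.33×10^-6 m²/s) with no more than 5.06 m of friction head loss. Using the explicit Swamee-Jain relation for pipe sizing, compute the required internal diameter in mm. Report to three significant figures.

Swamee-Jain (Type III): D = 0.66·[ε^1.25·(LQ²/(gh_f))^4.75 + ν·Q^9.4·(L/(gh_f))^5.2]^0.04
LQ²/(gh_f) = 3.735; L/(gh_f) = 39.89
Term 1 = ε^1.25·(…)^4.75 = 0.00516; Term 2 = ν·Q^9.4·(…)^5.2 = 0.00411
D = 0.66·(0.00516 + 0.00411)^0.04 = 0.5473 m = 547 mm
Check: V = 1.30 m/s, Re = 5.35×10^5, f = 0.01524, h_f = 4.75 m ≈ 5.06 m ✓

D ≈ 547 mm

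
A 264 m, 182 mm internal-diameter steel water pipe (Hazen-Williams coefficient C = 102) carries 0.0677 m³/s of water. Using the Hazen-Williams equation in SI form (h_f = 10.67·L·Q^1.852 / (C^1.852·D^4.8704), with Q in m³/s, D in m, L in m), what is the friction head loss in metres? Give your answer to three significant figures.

h_f ≈ 14.7 m

h_f = 10.67·264·0.0677^1.852 / (102^1.852·0.182^4.8704) = 14.72 m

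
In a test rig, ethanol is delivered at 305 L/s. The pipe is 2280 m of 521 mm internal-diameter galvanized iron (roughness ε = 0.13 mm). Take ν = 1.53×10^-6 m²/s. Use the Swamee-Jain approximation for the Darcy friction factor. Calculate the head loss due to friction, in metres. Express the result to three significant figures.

h_f ≈ 7.30 m

V = 4Q/(πD²) = 4·0.305/(π·0.521²) = 1.431 m/s
Re = VD/ν = 1.431·0.521/1.53×10^-6 = 4.87×10^5 → turbulent
ε/D = 0.13/521 = 2.50×10^-4
Swamee-Jain: f = 0.01599
h_f = f(L/D)V²/(2g) = 0.01599·(2280/0.521)·1.431²/(2·9.81) = 7.299 m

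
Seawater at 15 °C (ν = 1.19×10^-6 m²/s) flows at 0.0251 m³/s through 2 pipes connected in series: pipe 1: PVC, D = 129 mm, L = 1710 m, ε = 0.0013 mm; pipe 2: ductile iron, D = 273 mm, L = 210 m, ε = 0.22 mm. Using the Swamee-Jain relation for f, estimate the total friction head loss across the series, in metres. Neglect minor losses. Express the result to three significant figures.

Pipe 1: V = 1.920 m/s, Re = 2.08×10^5, ε/D = 1.01×10^-5, f = 0.01551, h_1 = f(L/D)V²/2g = 38.64 m
Pipe 2: V = 0.4288 m/s, Re = 9.84×10^4, ε/D = 8.06×10^-4, f = 0.02168, h_2 = f(L/D)V²/2g = 0.1563 m
Series → Q common, losses add: H = Σh = 38.80 m

H ≈ 38.8 m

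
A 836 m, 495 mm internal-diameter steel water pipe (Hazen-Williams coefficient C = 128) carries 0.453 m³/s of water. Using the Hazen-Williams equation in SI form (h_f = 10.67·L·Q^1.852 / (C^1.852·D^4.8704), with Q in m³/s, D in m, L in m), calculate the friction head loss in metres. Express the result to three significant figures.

h_f = 10.67·836·0.453^1.852 / (128^1.852·0.495^4.8704) = 7.912 m

h_f ≈ 7.91 m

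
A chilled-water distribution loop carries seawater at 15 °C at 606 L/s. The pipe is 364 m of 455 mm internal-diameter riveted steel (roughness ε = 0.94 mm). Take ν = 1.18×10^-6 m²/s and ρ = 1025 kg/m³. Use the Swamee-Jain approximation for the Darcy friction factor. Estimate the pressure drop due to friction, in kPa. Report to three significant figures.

V = 4Q/(πD²) = 4·0.606/(π·0.455²) = 3.727 m/s
Re = VD/ν = 3.727·0.455/1.18×10^-6 = 1.44×10^6 → turbulent
ε/D = 0.94/455 = 0.00207
Swamee-Jain: f = 0.02381
h_f = f(L/D)V²/(2g) = 0.02381·(364/0.455)·3.727²/(2·9.81) = 13.48 m
Δp = ρg·h_f = 1025·9.81·13.48 = 135.6 kPa

Δp ≈ 136 kPa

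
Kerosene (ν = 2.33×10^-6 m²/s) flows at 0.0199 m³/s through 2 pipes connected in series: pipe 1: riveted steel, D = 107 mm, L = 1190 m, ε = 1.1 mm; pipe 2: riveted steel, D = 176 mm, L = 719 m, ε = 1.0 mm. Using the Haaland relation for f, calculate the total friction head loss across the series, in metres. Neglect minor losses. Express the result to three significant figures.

H ≈ 113 m

Pipe 1: V = 2.213 m/s, Re = 1.02×10^5, ε/D = 0.0103, f = 0.03888, h_1 = f(L/D)V²/2g = 107.9 m
Pipe 2: V = 0.8180 m/s, Re = 6.18×10^4, ε/D = 0.00568, f = 0.03289, h_2 = f(L/D)V²/2g = 4.583 m
Series → Q common, losses add: H = Σh = 112.5 m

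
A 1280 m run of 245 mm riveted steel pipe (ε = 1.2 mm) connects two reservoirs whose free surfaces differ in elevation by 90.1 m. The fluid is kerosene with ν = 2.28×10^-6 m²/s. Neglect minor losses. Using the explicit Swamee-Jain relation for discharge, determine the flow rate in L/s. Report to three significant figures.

Swamee-Jain (Type II): Q = -0.965·√(gD⁵h_f/L)·ln[ε/(3.7D) + √(3.17ν²L/(gD³h_f))]
√(gD⁵h_f/L) = √(9.81·0.245⁵·90.1/1280) = 0.02469
ε/(3.7D) = 0.00132; √(3.17ν²L/(gD³h_f)) = 4.03×10^-5
Q = -0.965·0.02469·ln(0.001364) = 0.1572 m³/s
Check: V = 3.33 m/s, Re = 3.58×10^5, f = 0.03057, h_f = 90.5 m ≈ 90.1 m ✓

Q ≈ 157 L/s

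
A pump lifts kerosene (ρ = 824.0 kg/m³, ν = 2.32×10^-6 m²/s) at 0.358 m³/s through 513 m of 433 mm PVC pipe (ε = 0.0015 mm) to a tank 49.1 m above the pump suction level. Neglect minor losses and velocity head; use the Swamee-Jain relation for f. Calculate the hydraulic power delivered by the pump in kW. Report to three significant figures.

P_hyd ≈ 156 kW

V = 4Q/(πD²) = 2.431 m/s; Re = 4.54×10^5; ε/D = 3.46×10^-6; f = 0.01337
h_f = f(L/D)V²/2g = 4.773 m
Total head H = z + h_f = 49.1 + 4.773 = 53.87 m
P_hyd = ρgQH = 824.0·9.81·0.358·53.87 = 155.9 kW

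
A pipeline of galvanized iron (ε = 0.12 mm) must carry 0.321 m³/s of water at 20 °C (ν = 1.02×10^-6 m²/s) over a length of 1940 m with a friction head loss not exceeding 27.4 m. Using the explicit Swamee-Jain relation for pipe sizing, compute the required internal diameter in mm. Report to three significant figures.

D ≈ 400 mm

Swamee-Jain (Type III): D = 0.66·[ε^1.25·(LQ²/(gh_f))^4.75 + ν·Q^9.4·(L/(gh_f))^5.2]^0.04
LQ²/(gh_f) = 0.7437; L/(gh_f) = 7.217
Term 1 = ε^1.25·(…)^4.75 = 3.08×10^-6; Term 2 = ν·Q^9.4·(…)^5.2 = 6.81×10^-7
D = 0.66·(3.08×10^-6 + 6.81×10^-7)^0.04 = 0.4004 m = 400 mm
Check: V = 2.55 m/s, Re = 1.00×10^6, f = 0.01575, h_f = 25.3 m ≈ 27.4 m ✓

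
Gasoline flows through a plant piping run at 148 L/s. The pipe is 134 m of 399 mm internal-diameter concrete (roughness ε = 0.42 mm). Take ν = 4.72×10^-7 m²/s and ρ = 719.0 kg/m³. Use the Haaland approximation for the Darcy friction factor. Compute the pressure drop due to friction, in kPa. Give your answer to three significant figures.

Δp ≈ 3.41 kPa

V = 4Q/(πD²) = 4·0.148/(π·0.399²) = 1.184 m/s
Re = VD/ν = 1.184·0.399/4.72×10^-7 = 1.00×10^6 → turbulent
ε/D = 0.42/399 = 0.00105
Haaland: f = 0.02018
h_f = f(L/D)V²/(2g) = 0.02018·(134/0.399)·1.184²/(2·9.81) = 0.4839 m
Δp = ρg·h_f = 719.0·9.81·0.4839 = 3.413 kPa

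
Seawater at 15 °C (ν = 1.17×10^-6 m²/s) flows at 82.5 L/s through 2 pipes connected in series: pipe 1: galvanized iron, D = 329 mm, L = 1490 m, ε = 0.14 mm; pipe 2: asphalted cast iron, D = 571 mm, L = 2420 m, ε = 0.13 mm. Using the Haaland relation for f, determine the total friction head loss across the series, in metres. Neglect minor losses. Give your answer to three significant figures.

Pipe 1: V = 0.9704 m/s, Re = 2.73×10^5, ε/D = 4.26×10^-4, f = 0.01775, h_1 = f(L/D)V²/2g = 3.859 m
Pipe 2: V = 0.3222 m/s, Re = 1.57×10^5, ε/D = 2.28×10^-4, f = 0.01761, h_2 = f(L/D)V²/2g = 0.3948 m
Series → Q common, losses add: H = Σh = 4.254 m

H ≈ 4.25 m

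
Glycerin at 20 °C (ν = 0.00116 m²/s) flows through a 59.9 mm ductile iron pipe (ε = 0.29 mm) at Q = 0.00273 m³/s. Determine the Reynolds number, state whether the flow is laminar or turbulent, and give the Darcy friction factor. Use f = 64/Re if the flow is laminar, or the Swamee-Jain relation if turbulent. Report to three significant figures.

V = 4Q/(πD²) = 0.9688 m/s
Re = VD/ν = 0.9688·0.0599/0.00116 = 50.0
Re < 2300 → laminar → f = 64/Re = 1.279

Re ≈ 50.0; laminar; f = 64/Re ≈ 1.28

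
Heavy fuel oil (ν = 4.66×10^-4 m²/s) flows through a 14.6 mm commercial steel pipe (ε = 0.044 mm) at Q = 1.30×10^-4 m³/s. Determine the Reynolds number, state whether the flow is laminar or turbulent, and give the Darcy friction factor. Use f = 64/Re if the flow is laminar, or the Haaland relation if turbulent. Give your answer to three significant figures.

V = 4Q/(πD²) = 0.7765 m/s
Re = VD/ν = 0.7765·0.0146/4.66×10^-4 = 24.3
Re < 2300 → laminar → f = 64/Re = 2.631

Re ≈ 24.3; laminar; f = 64/Re ≈ 2.63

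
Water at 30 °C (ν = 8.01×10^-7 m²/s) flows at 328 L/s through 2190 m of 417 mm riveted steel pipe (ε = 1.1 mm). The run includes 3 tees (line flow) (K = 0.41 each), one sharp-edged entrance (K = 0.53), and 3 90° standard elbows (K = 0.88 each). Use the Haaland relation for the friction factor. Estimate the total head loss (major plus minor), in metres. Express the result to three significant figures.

V = 4Q/(πD²) = 2.402 m/s; V²/2g = 0.2940 m
Re = 1.25×10^6, ε/D = 0.00264 → f = 0.02540 (Haaland)
Major: h_f = f(L/D)·V²/2g = 0.02540·5252·0.2940 = 39.22 m
Minor: ΣK = 4.40; h_m = ΣK·V²/2g = 1.294 m
Total H_L = 39.22 + 1.294 = 40.51 m

H_L ≈ 40.5 m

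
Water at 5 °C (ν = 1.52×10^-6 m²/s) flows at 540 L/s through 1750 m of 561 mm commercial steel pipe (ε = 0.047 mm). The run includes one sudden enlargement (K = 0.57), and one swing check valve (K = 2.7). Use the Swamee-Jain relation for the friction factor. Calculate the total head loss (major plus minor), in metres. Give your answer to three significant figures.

V = 4Q/(πD²) = 2.185 m/s; V²/2g = 0.2433 m
Re = 8.06×10^5, ε/D = 8.38×10^-5 → f = 0.01354 (Swamee-Jain)
Major: h_f = f(L/D)·V²/2g = 0.01354·3119·0.2433 = 10.27 m
Minor: ΣK = 3.27; h_m = ΣK·V²/2g = 0.7954 m
Total H_L = 10.27 + 0.7954 = 11.07 m

H_L ≈ 11.1 m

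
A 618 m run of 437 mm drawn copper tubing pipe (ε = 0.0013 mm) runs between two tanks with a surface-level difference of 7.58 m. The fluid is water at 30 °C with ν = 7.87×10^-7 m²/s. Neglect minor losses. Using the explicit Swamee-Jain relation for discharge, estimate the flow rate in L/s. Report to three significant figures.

Swamee-Jain (Type II): Q = -0.965·√(gD⁵h_f/L)·ln[ε/(3.7D) + √(3.17ν²L/(gD³h_f))]
√(gD⁵h_f/L) = √(9.81·0.437⁵·7.58/618) = 0.04379
ε/(3.7D) = 8.04×10^-7; √(3.17ν²L/(gD³h_f)) = 1.40×10^-5
Q = -0.965·0.04379·ln(1.479×10^-5) = 0.4700 m³/s
Check: V = 3.13 m/s, Re = 1.74×10^6, f = 0.01070, h_f = 7.57 m ≈ 7.58 m ✓

Q ≈ 470 L/s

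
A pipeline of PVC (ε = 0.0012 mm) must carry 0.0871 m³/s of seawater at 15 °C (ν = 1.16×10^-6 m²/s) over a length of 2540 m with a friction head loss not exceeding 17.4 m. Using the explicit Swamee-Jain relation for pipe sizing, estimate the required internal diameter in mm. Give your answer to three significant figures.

D ≈ 268 mm

Swamee-Jain (Type III): D = 0.66·[ε^1.25·(LQ²/(gh_f))^4.75 + ν·Q^9.4·(L/(gh_f))^5.2]^0.04
LQ²/(gh_f) = 0.1129; L/(gh_f) = 14.88
Term 1 = ε^1.25·(…)^4.75 = 1.26×10^-12; Term 2 = ν·Q^9.4·(…)^5.2 = 1.58×10^-10
D = 0.66·(1.26×10^-12 + 1.58×10^-10)^0.04 = 0.2677 m = 268 mm
Check: V = 1.55 m/s, Re = 3.57×10^5, f = 0.01397, h_f = 16.2 m ≈ 17.4 m ✓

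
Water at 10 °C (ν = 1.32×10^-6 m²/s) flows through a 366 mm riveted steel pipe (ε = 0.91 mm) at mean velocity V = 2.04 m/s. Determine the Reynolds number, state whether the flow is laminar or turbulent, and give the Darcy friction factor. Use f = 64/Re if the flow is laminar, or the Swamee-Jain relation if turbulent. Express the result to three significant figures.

Re ≈ 5.66×10^5; turbulent; f ≈ 0.0252

Re = VD/ν = 2.040·0.366/1.32×10^-6 = 5.66×10^5
Re > 4000 → turbulent; ε/D = 0.00249
Swamee-Jain: f = 0.02522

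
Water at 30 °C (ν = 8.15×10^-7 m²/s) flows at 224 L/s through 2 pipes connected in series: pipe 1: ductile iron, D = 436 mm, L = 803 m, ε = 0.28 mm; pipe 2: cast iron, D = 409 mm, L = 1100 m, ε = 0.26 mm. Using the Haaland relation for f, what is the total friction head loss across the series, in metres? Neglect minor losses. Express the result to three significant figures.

H ≈ 11.1 m

Pipe 1: V = 1.500 m/s, Re = 8.03×10^5, ε/D = 6.42×10^-4, f = 0.01817, h_1 = f(L/D)V²/2g = 3.839 m
Pipe 2: V = 1.705 m/s, Re = 8.56×10^5, ε/D = 6.36×10^-4, f = 0.01810, h_2 = f(L/D)V²/2g = 7.213 m
Series → Q common, losses add: H = Σh = 11.05 m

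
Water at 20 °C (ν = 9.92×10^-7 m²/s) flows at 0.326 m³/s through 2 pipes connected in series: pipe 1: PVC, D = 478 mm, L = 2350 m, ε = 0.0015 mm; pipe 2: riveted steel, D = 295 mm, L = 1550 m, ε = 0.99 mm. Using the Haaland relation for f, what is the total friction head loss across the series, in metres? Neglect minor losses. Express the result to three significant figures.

H ≈ 175 m

Pipe 1: V = 1.817 m/s, Re = 8.75×10^5, ε/D = 3.14×10^-6, f = 0.01190, h_1 = f(L/D)V²/2g = 9.838 m
Pipe 2: V = 4.770 m/s, Re = 1.42×10^6, ε/D = 0.00336, f = 0.02714, h_2 = f(L/D)V²/2g = 165.4 m
Series → Q common, losses add: H = Σh = 175.2 m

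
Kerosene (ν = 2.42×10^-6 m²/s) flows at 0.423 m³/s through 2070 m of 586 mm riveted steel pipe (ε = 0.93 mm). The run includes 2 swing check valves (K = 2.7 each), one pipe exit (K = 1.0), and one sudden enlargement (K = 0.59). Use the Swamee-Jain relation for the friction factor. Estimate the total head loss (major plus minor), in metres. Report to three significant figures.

V = 4Q/(πD²) = 1.568 m/s; V²/2g = 0.1254 m
Re = 3.80×10^5, ε/D = 0.00159 → f = 0.02274 (Swamee-Jain)
Major: h_f = f(L/D)·V²/2g = 0.02274·3532·0.1254 = 10.07 m
Minor: ΣK = 6.99; h_m = ΣK·V²/2g = 0.8764 m
Total H_L = 10.07 + 0.8764 = 10.95 m

H_L ≈ 10.9 m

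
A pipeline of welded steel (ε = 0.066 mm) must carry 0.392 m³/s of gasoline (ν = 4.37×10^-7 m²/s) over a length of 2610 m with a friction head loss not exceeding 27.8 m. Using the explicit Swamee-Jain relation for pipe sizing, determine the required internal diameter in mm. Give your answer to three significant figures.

Swamee-Jain (Type III): D = 0.66·[ε^1.25·(LQ²/(gh_f))^4.75 + ν·Q^9.4·(L/(gh_f))^5.2]^0.04
LQ²/(gh_f) = 1.471; L/(gh_f) = 9.570
Term 1 = ε^1.25·(…)^4.75 = 3.72×10^-5; Term 2 = ν·Q^9.4·(…)^5.2 = 8.28×10^-6
D = 0.66·(3.72×10^-5 + 8.28×10^-6)^0.04 = 0.4424 m = 442 mm
Check: V = 2.55 m/s, Re = 2.58×10^6, f = 0.01352, h_f = 26.4 m ≈ 27.8 m ✓

D ≈ 442 mm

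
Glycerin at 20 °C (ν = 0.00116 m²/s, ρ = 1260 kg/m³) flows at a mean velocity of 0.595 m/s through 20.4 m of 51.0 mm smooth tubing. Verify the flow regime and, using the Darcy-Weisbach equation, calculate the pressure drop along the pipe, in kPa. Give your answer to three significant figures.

Δp ≈ 218 kPa

Re = VD/ν = 0.595·0.05100/0.00116 = 26.2 → laminar (Re < 2300)
f = 64/Re = 2.447
h_f = f(L/D)V²/(2g) = 2.447·(20.4/0.05100)·0.595²/(2·9.81) = 17.66 m
Δp = ρg·h_f = 1260·9.81·17.66 = 218.3 kPa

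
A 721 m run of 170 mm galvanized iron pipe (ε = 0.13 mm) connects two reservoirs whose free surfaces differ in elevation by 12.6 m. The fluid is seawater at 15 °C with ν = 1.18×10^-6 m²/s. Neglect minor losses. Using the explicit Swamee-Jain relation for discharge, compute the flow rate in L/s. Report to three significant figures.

Swamee-Jain (Type II): Q = -0.965·√(gD⁵h_f/L)·ln[ε/(3.7D) + √(3.17ν²L/(gD³h_f))]
√(gD⁵h_f/L) = √(9.81·0.170⁵·12.6/721) = 0.004934
ε/(3.7D) = 2.07×10^-4; √(3.17ν²L/(gD³h_f)) = 7.24×10^-5
Q = -0.965·0.004934·ln(2.791×10^-4) = 0.03896 m³/s
Check: V = 1.72 m/s, Re = 2.47×10^5, f = 0.01993, h_f = 12.7 m ≈ 12.6 m ✓

Q ≈ 39.0 L/s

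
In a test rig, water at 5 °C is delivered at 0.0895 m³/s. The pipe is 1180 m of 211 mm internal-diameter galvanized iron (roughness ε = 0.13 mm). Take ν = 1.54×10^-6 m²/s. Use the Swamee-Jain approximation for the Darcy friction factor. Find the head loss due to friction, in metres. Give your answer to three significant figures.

V = 4Q/(πD²) = 4·0.0895/(π·0.211²) = 2.560 m/s
Re = VD/ν = 2.560·0.211/1.54×10^-6 = 3.51×10^5 → turbulent
ε/D = 0.13/211 = 6.16×10^-4
Swamee-Jain: f = 0.01879
h_f = f(L/D)V²/(2g) = 0.01879·(1180/0.211)·2.560²/(2·9.81) = 35.09 m

h_f ≈ 35.1 m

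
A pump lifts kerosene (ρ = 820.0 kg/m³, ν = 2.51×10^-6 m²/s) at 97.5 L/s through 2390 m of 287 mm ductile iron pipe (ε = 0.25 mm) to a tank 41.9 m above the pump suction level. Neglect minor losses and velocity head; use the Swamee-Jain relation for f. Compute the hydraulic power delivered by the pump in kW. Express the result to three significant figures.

V = 4Q/(πD²) = 1.507 m/s; Re = 1.72×10^5; ε/D = 8.71×10^-4; f = 0.02088
h_f = f(L/D)V²/2g = 20.13 m
Total head H = z + h_f = 41.9 + 20.13 = 62.03 m
P_hyd = ρgQH = 820.0·9.81·0.0975·62.03 = 48.65 kW

P_hyd ≈ 48.7 kW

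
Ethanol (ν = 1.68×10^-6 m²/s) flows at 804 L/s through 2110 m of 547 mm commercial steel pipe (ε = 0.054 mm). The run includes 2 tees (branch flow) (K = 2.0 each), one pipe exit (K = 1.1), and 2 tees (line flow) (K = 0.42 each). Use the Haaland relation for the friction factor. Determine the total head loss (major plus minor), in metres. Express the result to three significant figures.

V = 4Q/(πD²) = 3.421 m/s; V²/2g = 0.5966 m
Re = 1.11×10^6, ε/D = 9.87×10^-5 → f = 0.01319 (Haaland)
Major: h_f = f(L/D)·V²/2g = 0.01319·3857·0.5966 = 30.36 m
Minor: ΣK = 5.94; h_m = ΣK·V²/2g = 3.544 m
Total H_L = 30.36 + 3.544 = 33.91 m

H_L ≈ 33.9 m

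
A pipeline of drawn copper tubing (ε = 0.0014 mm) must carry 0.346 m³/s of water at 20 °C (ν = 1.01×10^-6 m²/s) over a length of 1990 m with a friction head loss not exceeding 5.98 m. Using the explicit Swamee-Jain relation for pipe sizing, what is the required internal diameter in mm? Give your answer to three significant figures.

D ≈ 531 mm

Swamee-Jain (Type III): D = 0.66·[ε^1.25·(LQ²/(gh_f))^4.75 + ν·Q^9.4·(L/(gh_f))^5.2]^0.04
LQ²/(gh_f) = 4.061; L/(gh_f) = 33.92
Term 1 = ε^1.25·(…)^4.75 = 3.75×10^-5; Term 2 = ν·Q^9.4·(…)^5.2 = 0.00427
D = 0.66·(3.75×10^-5 + 0.00427)^0.04 = 0.5308 m = 531 mm
Check: V = 1.56 m/s, Re = 8.22×10^5, f = 0.01206, h_f = 5.64 m ≈ 5.98 m ✓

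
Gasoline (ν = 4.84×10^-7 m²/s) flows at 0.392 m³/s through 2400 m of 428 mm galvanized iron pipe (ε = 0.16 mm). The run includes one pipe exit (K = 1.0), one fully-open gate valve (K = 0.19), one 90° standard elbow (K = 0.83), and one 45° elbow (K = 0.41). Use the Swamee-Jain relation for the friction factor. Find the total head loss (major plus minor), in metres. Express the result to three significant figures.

H_L ≈ 34.9 m

V = 4Q/(πD²) = 2.725 m/s; V²/2g = 0.3784 m
Re = 2.41×10^6, ε/D = 3.74×10^-4 → f = 0.01600 (Swamee-Jain)
Major: h_f = f(L/D)·V²/2g = 0.01600·5607·0.3784 = 33.94 m
Minor: ΣK = 2.43; h_m = ΣK·V²/2g = 0.9194 m
Total H_L = 33.94 + 0.9194 = 34.86 m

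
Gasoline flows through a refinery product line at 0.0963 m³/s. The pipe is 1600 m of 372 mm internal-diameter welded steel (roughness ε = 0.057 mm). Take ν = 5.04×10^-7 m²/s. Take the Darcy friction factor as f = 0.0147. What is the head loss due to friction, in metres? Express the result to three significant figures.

V = 4Q/(πD²) = 4·0.0963/(π·0.372²) = 0.8860 m/s
h_f = f(L/D)V²/(2g) = 0.01470·(1600/0.372)·0.8860²/(2·9.81) = 2.530 m

h_f ≈ 2.53 m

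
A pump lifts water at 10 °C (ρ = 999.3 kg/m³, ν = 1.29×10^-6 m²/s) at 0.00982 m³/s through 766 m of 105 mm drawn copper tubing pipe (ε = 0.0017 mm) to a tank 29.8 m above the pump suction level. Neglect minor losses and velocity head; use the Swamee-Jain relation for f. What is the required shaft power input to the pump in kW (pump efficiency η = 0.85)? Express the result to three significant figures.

P_shaft ≈ 4.36 kW

V = 4Q/(πD²) = 1.134 m/s; Re = 9.23×10^4; ε/D = 1.62×10^-5; f = 0.01826
h_f = f(L/D)V²/2g = 8.732 m
Total head H = z + h_f = 29.8 + 8.732 = 38.53 m
P_hyd = ρgQH = 999.3·9.81·0.00982·38.53 = 3.709 kW
P_shaft = P_hyd/η = 3.709/0.85 = 4.364 kW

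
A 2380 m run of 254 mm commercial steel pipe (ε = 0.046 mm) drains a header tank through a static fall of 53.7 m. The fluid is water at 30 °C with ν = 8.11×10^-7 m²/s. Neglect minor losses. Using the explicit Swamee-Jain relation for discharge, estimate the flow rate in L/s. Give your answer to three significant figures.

Swamee-Jain (Type II): Q = -0.965·√(gD⁵h_f/L)·ln[ε/(3.7D) + √(3.17ν²L/(gD³h_f))]
√(gD⁵h_f/L) = √(9.81·0.254⁵·53.7/2380) = 0.01530
ε/(3.7D) = 4.89×10^-5; √(3.17ν²L/(gD³h_f)) = 2.40×10^-5
Q = -0.965·0.01530·ln(7.292×10^-5) = 0.1406 m³/s
Check: V = 2.78 m/s, Re = 8.69×10^5, f = 0.01469, h_f = 54.0 m ≈ 53.7 m ✓

Q ≈ 141 L/s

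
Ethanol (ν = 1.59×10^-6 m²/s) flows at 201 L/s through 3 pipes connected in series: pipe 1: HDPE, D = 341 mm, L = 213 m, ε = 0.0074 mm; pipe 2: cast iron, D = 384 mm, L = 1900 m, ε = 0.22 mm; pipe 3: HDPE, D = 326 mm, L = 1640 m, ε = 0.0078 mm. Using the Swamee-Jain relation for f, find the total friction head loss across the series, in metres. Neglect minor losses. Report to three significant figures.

Pipe 1: V = 2.201 m/s, Re = 4.72×10^5, ε/D = 2.17×10^-5, f = 0.01356, h_1 = f(L/D)V²/2g = 2.091 m
Pipe 2: V = 1.736 m/s, Re = 4.19×10^5, ε/D = 5.73×10^-4, f = 0.01837, h_2 = f(L/D)V²/2g = 13.96 m
Pipe 3: V = 2.408 m/s, Re = 4.94×10^5, ε/D = 2.39×10^-5, f = 0.01349, h_3 = f(L/D)V²/2g = 20.06 m
Series → Q common, losses add: H = Σh = 36.11 m

H ≈ 36.1 m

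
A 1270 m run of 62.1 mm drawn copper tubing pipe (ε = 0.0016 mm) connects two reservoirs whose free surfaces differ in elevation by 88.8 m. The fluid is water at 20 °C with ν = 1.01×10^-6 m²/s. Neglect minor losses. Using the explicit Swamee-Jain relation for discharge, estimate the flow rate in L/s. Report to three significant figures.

Q ≈ 6.78 L/s

Swamee-Jain (Type II): Q = -0.965·√(gD⁵h_f/L)·ln[ε/(3.7D) + √(3.17ν²L/(gD³h_f))]
√(gD⁵h_f/L) = √(9.81·0.0621⁵·88.8/1270) = 7.959×10^-4
ε/(3.7D) = 6.96×10^-6; √(3.17ν²L/(gD³h_f)) = 1.40×10^-4
Q = -0.965·7.959×10^-4·ln(1.473×10^-4) = 0.006777 m³/s
Check: V = 2.24 m/s, Re = 1.38×10^5, f = 0.01692, h_f = 88.3 m ≈ 88.8 m ✓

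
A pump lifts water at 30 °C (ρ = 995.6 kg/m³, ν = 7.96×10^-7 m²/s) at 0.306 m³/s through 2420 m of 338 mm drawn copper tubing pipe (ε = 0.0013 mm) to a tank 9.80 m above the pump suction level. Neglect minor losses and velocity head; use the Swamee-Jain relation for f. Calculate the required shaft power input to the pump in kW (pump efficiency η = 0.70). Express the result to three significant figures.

P_shaft ≈ 242 kW

V = 4Q/(πD²) = 3.410 m/s; Re = 1.45×10^6; ε/D = 3.85×10^-6; f = 0.01104
h_f = f(L/D)V²/2g = 46.85 m
Total head H = z + h_f = 9.80 + 46.85 = 56.65 m
P_hyd = ρgQH = 995.6·9.81·0.306·56.65 = 169.3 kW
P_shaft = P_hyd/η = 169.3/0.70 = 241.9 kW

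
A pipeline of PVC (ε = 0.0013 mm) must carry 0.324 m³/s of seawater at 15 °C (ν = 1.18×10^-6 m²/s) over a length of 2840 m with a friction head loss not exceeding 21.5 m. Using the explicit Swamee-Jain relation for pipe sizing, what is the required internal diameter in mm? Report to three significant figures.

D ≈ 430 mm

Swamee-Jain (Type III): D = 0.66·[ε^1.25·(LQ²/(gh_f))^4.75 + ν·Q^9.4·(L/(gh_f))^5.2]^0.04
LQ²/(gh_f) = 1.414; L/(gh_f) = 13.47
Term 1 = ε^1.25·(…)^4.75 = 2.27×10^-7; Term 2 = ν·Q^9.4·(…)^5.2 = 2.20×10^-5
D = 0.66·(2.27×10^-7 + 2.20×10^-5)^0.04 = 0.4300 m = 430 mm
Check: V = 2.23 m/s, Re = 8.13×10^5, f = 0.01209, h_f = 20.3 m ≈ 21.5 m ✓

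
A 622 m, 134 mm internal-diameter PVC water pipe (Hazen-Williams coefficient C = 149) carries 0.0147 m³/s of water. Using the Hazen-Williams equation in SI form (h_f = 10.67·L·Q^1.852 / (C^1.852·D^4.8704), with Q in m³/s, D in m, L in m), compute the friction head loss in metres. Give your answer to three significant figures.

h_f = 10.67·622·0.0147^1.852 / (149^1.852·0.134^4.8704) = 4.513 m

h_f ≈ 4.51 m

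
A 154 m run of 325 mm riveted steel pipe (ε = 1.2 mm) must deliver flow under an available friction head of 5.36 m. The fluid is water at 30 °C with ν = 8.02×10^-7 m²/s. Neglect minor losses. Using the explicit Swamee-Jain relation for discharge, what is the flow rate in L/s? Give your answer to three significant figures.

Swamee-Jain (Type II): Q = -0.965·√(gD⁵h_f/L)·ln[ε/(3.7D) + √(3.17ν²L/(gD³h_f))]
√(gD⁵h_f/L) = √(9.81·0.325⁵·5.36/154) = 0.03519
ε/(3.7D) = 9.98×10^-4; √(3.17ν²L/(gD³h_f)) = 1.32×10^-5
Q = -0.965·0.03519·ln(0.001011) = 0.2342 m³/s
Check: V = 2.82 m/s, Re = 1.14×10^6, f = 0.02792, h_f = 5.37 m ≈ 5.36 m ✓

Q ≈ 234 L/s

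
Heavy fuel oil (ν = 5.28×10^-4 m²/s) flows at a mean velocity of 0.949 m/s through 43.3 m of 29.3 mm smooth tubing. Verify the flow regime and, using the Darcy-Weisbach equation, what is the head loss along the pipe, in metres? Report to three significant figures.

h_f ≈ 82.4 m

Re = VD/ν = 0.949·0.02930/5.28×10^-4 = 52.7 → laminar (Re < 2300)
f = 64/Re = 1.215
h_f = f(L/D)V²/(2g) = 1.215·(43.3/0.02930)·0.949²/(2·9.81) = 82.44 m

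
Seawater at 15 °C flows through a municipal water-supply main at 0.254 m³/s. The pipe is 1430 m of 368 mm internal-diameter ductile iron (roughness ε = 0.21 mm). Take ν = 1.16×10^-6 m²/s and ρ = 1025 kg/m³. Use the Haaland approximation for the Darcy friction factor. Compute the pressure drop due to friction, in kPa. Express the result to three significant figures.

Δp ≈ 202 kPa

V = 4Q/(πD²) = 4·0.254/(π·0.368²) = 2.388 m/s
Re = VD/ν = 2.388·0.368/1.16×10^-6 = 7.58×10^5 → turbulent
ε/D = 0.21/368 = 5.71×10^-4
Haaland: f = 0.01776
h_f = f(L/D)V²/(2g) = 0.01776·(1430/0.368)·2.388²/(2·9.81) = 20.06 m
Δp = ρg·h_f = 1025·9.81·20.06 = 201.7 kPa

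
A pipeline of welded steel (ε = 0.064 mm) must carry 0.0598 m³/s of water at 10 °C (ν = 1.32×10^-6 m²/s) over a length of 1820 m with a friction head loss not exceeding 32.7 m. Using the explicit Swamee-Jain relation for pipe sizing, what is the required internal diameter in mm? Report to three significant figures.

D ≈ 198 mm

Swamee-Jain (Type III): D = 0.66·[ε^1.25·(LQ²/(gh_f))^4.75 + ν·Q^9.4·(L/(gh_f))^5.2]^0.04
LQ²/(gh_f) = 0.02029; L/(gh_f) = 5.674
Term 1 = ε^1.25·(…)^4.75 = 5.21×10^-14; Term 2 = ν·Q^9.4·(…)^5.2 = 3.48×10^-14
D = 0.66·(5.21×10^-14 + 3.48×10^-14)^0.04 = 0.1982 m = 198 mm
Check: V = 1.94 m/s, Re = 2.91×10^5, f = 0.01727, h_f = 30.4 m ≈ 32.7 m ✓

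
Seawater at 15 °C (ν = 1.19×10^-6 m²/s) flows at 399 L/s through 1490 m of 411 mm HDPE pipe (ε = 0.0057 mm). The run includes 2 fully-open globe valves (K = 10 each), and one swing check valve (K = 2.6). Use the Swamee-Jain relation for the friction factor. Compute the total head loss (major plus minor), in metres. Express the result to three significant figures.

V = 4Q/(πD²) = 3.007 m/s; V²/2g = 0.4610 m
Re = 1.04×10^6, ε/D = 1.39×10^-5 → f = 0.01188 (Swamee-Jain)
Major: h_f = f(L/D)·V²/2g = 0.01188·3625·0.4610 = 19.85 m
Minor: ΣK = 22.6; h_m = ΣK·V²/2g = 10.42 m
Total H_L = 19.85 + 10.42 = 30.27 m

H_L ≈ 30.3 m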